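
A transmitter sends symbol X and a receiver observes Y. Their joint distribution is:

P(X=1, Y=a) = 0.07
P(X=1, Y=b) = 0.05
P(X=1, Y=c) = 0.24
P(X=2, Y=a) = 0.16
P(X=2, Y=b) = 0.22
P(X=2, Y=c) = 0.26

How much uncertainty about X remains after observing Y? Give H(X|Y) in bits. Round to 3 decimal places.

0.890 bits

Chain rule: H(X|Y) = H(X,Y) − H(Y).
Marginals: p(X) = (0.3600, 0.6400), p(Y) = (0.2300, 0.2700, 0.5000).
H(X,Y) = 2.3877 bits; H(Y) = 1.4977 bits.
H(X|Y) = 2.3877 − 1.4977 = 0.890 bits.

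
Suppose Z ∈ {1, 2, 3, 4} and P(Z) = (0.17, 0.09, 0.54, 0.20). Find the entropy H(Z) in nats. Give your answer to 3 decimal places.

H(Z) = −Σ p·ln p.
  −(0.17)·ln(0.17) = 0.3012
  −(0.09)·ln(0.09) = 0.2167
  −(0.54)·ln(0.54) = 0.3327
  −(0.20)·ln(0.20) = 0.3219
Sum: 0.3012 + 0.2167 + 0.3327 + 0.3219 = 1.173 nats.

1.173 nats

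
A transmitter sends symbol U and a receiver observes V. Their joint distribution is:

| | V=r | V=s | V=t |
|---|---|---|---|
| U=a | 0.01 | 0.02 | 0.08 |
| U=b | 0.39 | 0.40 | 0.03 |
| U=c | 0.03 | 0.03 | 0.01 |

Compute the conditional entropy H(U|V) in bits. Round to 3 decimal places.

Marginals: p(U) = (0.1100, 0.8200, 0.0700), p(V) = (0.4300, 0.4500, 0.1200).
H(U|V) = Σ p(V) · H(U|V=·).
  V=r: p=0.4300, H(U|V=r) = 0.5219
  V=s: p=0.4500, H(U|V=s) = 0.6111
  V=t: p=0.1200, H(U|V=t) = 1.1887
Weighted sum = 0.642 bits.

0.642 bits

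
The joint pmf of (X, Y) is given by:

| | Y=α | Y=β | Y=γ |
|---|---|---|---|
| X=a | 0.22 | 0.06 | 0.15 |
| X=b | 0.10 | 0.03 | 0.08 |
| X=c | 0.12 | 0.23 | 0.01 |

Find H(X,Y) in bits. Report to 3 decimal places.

H(X,Y) = −Σ p(x,y)·log₂ p(x,y) over all 9 cells.
  cell (a,α): −0.22·log₂0.22 = 0.4806
  cell (a,β): −0.06·log₂0.06 = 0.2435
  cell (a,γ): −0.15·log₂0.15 = 0.4105
  cell (b,α): −0.10·log₂0.10 = 0.3322
  cell (b,β): −0.03·log₂0.03 = 0.1518
  cell (b,γ): −0.08·log₂0.08 = 0.2915
  cell (c,α): −0.12·log₂0.12 = 0.3671
  cell (c,β): −0.23·log₂0.23 = 0.4877
  cell (c,γ): −0.01·log₂0.01 = 0.0664
Sum = 2.831 bits.

2.831 bits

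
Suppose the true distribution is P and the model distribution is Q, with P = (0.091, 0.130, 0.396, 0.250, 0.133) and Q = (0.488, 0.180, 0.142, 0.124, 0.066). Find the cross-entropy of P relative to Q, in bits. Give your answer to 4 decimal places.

H(P,Q) = −Σ p·log₂ q.
  −0.091·log₂(0.488) = 0.09419
  −0.130·log₂(0.180) = 0.32161
  −0.396·log₂(0.142) = 1.11515
  −0.250·log₂(0.124) = 0.75290
  −0.133·log₂(0.066) = 0.52154
H(P,Q) = 2.8054 bits.

2.8054 bits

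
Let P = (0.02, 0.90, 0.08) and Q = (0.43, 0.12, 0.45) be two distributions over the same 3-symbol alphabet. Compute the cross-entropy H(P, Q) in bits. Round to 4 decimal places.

2.8695 bits

H(P,Q) = −Σ p·log₂ q.
  −0.02·log₂(0.43) = 0.02435
  −0.90·log₂(0.12) = 2.75300
  −0.08·log₂(0.45) = 0.09216
H(P,Q) = 2.8695 bits.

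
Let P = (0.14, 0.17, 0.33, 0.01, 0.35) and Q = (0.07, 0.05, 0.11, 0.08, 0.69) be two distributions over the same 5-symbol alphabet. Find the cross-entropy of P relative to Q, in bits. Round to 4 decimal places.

2.5465 bits

H(P,Q) = −Σ p·log₂ q.
  −0.14·log₂(0.07) = 0.53711
  −0.17·log₂(0.05) = 0.73473
  −0.33·log₂(0.11) = 1.05086
  −0.01·log₂(0.08) = 0.03644
  −0.35·log₂(0.69) = 0.18737
H(P,Q) = 2.5465 bits.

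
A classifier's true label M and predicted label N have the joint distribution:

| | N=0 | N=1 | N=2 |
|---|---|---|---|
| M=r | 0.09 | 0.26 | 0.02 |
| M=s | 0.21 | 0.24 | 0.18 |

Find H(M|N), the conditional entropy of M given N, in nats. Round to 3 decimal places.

Chain rule: H(M|N) = H(M,N) − H(N).
Marginals: p(M) = (0.3700, 0.6300), p(N) = (0.3000, 0.5000, 0.2000).
H(M,N) = 1.6241 nats; H(N) = 1.0297 nats.
H(M|N) = 1.6241 − 1.0297 = 0.594 nats.

0.594 nats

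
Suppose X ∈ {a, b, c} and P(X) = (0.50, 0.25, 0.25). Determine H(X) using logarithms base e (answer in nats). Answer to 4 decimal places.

1.0397 nats

H(X) = −Σ p·ln p.
  −(0.50)·ln(0.50) = 0.34657
  −(0.25)·ln(0.25) = 0.34657
  −(0.25)·ln(0.25) = 0.34657
Sum: 0.34657 + 0.34657 + 0.34657 = 1.0397 nats.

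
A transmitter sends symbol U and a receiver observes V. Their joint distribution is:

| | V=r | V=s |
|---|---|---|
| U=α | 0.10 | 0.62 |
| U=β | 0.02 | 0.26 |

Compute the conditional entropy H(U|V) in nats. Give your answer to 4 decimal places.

0.5882 nats

Chain rule: H(U|V) = H(U,V) − H(V).
Marginals: p(U) = (0.7200, 0.2800), p(V) = (0.1200, 0.8800).
H(U,V) = 0.9551 nats; H(V) = 0.3669 nats.
H(U|V) = 0.9551 − 0.3669 = 0.5882 nats.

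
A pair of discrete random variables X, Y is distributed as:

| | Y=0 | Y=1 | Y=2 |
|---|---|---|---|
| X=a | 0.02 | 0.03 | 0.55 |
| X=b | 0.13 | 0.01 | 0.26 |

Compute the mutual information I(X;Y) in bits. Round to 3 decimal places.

Marginals: p(X) = (0.6000, 0.4000), p(Y) = (0.1500, 0.0400, 0.8100).
I(X;Y) = Σ p(x,y)·log₂[p(x,y)/(p(x)p(y))].
  (a,0): 0.02·log₂(0.2222) = -0.0434
  (a,1): 0.03·log₂(1.2500) = 0.0097
  (a,2): 0.55·log₂(1.1317) = 0.0982
  (b,0): 0.13·log₂(2.1667) = 0.1450
  (b,1): 0.01·log₂(0.6250) = -0.0068
  (b,2): 0.26·log₂(0.8025) = -0.0825
Sum = 0.120 bits.

0.120 bits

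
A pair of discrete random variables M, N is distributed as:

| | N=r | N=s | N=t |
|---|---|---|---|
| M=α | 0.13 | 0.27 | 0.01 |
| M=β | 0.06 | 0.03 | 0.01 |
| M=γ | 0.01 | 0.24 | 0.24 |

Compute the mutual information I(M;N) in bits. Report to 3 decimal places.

0.338 bits

Marginals: p(M) = (0.4100, 0.1000, 0.4900), p(N) = (0.2000, 0.5400, 0.2600).
I(M;N) = H(M) + H(N) − H(M,N).
H(M) = 1.3639, H(N) = 1.4497, H(M,N) = 2.4756.
I(M;N) = 1.3639 + 1.4497 − 2.4756 = 0.338 bits.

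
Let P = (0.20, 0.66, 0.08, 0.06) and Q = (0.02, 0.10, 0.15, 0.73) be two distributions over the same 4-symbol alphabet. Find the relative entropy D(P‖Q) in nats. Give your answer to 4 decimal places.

1.5058 nats

D(P‖Q) = Σ p·ln(p/q).
  0.20·ln(0.20/0.02) = 0.46052
  0.66·ln(0.66/0.10) = 1.24547
  0.08·ln(0.08/0.15) = -0.05029
  0.06·ln(0.06/0.73) = -0.14992
D(P‖Q) = 1.5058 nats.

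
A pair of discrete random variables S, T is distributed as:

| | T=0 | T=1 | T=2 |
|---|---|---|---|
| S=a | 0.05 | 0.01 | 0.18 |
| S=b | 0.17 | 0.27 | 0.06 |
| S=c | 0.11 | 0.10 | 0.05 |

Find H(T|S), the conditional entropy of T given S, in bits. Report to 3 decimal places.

1.315 bits

Chain rule: H(T|S) = H(S,T) − H(S).
Marginals: p(S) = (0.2400, 0.5000, 0.2600), p(T) = (0.3300, 0.3800, 0.2900).
H(S,T) = 2.8146 bits; H(S) = 1.4994 bits.
H(T|S) = 2.8146 − 1.4994 = 1.315 bits.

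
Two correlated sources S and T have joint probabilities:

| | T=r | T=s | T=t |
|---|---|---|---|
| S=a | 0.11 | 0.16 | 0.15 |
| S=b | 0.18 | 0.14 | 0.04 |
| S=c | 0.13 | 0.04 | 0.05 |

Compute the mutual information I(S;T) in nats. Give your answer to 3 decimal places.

Marginals: p(S) = (0.4200, 0.3600, 0.2200), p(T) = (0.4200, 0.3400, 0.2400).
I(S;T) = H(S) + H(T) − H(S,T).
H(S) = 1.0653, H(T) = 1.0737, H(S,T) = 2.0770.
I(S;T) = 1.0653 + 1.0737 − 2.0770 = 0.062 nats.

0.062 nats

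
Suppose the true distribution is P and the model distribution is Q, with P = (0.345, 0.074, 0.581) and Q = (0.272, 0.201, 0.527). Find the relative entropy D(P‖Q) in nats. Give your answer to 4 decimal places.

0.0648 nats

D(P‖Q) = Σ p·ln(p/q).
  0.345·ln(0.345/0.272) = 0.08202
  0.074·ln(0.074/0.201) = -0.07394
  0.581·ln(0.581/0.527) = 0.05668
D(P‖Q) = 0.0648 nats.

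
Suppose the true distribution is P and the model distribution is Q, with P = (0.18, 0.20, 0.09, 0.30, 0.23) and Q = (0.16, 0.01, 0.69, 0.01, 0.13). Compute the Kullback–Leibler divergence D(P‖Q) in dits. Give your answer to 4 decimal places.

D(P‖Q) = Σ p·log₁₀(p/q).
  0.18·log₁₀(0.18/0.16) = 0.00921
  0.20·log₁₀(0.20/0.01) = 0.26021
  0.09·log₁₀(0.09/0.69) = -0.07961
  0.30·log₁₀(0.30/0.01) = 0.44314
  0.23·log₁₀(0.23/0.13) = 0.05699
D(P‖Q) = 0.6899 dits.

0.6899 dits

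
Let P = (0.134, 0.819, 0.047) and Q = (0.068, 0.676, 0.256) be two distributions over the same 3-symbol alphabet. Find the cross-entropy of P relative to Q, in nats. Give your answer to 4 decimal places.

0.7450 nats

H(P,Q) = −Σ p·ln q.
  −0.134·ln(0.068) = 0.36023
  −0.819·ln(0.676) = 0.32069
  −0.047·ln(0.256) = 0.06404
H(P,Q) = 0.7450 nats.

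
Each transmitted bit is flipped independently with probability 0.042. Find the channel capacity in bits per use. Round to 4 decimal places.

Binary symmetric channel: C = 1 − h₂(ε) where h₂ is the binary entropy function.
h₂(0.042) = −0.042·log₂0.042 − 0.958·log₂0.958 = 0.2514.
C = 1 − 0.2514 = 0.7486 bits per channel use.

0.7486 bits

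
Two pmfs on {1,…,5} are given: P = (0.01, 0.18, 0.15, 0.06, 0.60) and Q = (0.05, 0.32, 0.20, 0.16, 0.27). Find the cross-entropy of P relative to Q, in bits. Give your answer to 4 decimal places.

H(P,Q) = −Σ p·log₂ q.
  −0.01·log₂(0.05) = 0.04322
  −0.18·log₂(0.32) = 0.29589
  −0.15·log₂(0.20) = 0.34829
  −0.06·log₂(0.16) = 0.15863
  −0.60·log₂(0.27) = 1.13338
H(P,Q) = 1.9794 bits.

1.9794 bits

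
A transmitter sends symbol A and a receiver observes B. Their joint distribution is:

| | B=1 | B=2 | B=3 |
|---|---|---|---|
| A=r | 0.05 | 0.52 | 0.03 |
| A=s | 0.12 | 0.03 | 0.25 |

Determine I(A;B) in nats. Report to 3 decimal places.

0.358 nats

Marginals: p(A) = (0.6000, 0.4000), p(B) = (0.1700, 0.5500, 0.2800).
I(A;B) = Σ p(x,y)·ln[p(x,y)/(p(x)p(y))].
  (r,1): 0.05·ln(0.4902) = -0.0356
  (r,2): 0.52·ln(1.5758) = 0.2365
  (r,3): 0.03·ln(0.1786) = -0.0517
  (s,1): 0.12·ln(1.7647) = 0.0682
  (s,2): 0.03·ln(0.1364) = -0.0598
  (s,3): 0.25·ln(2.2321) = 0.2007
Sum = 0.358 nats.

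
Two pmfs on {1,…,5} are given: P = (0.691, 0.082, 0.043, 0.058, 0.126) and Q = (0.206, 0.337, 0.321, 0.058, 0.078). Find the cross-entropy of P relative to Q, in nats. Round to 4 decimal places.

H(P,Q) = −Σ p·ln q.
  −0.691·ln(0.206) = 1.09170
  −0.082·ln(0.337) = 0.08919
  −0.043·ln(0.321) = 0.04886
  −0.058·ln(0.058) = 0.16514
  −0.126·ln(0.078) = 0.32143
H(P,Q) = 1.7163 nats.

1.7163 nats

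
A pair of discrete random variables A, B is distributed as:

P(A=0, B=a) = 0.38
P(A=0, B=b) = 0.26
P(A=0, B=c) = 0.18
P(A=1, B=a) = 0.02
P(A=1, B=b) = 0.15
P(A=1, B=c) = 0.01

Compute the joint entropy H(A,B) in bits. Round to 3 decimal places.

H(A,B) = −Σ p(x,y)·log₂ p(x,y) over all 6 cells.
  cell (0,a): −0.38·log₂0.38 = 0.5305
  cell (0,b): −0.26·log₂0.26 = 0.5053
  cell (0,c): −0.18·log₂0.18 = 0.4453
  cell (1,a): −0.02·log₂0.02 = 0.1129
  cell (1,b): −0.15·log₂0.15 = 0.4105
  cell (1,c): −0.01·log₂0.01 = 0.0664
Sum = 2.071 bits.

2.071 bits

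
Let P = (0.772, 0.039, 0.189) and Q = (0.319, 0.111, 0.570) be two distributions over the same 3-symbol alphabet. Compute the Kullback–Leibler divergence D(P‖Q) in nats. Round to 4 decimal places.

0.4329 nats

D(P‖Q) = Σ p·ln(p/q).
  0.772·ln(0.772/0.319) = 0.68229
  0.039·ln(0.039/0.111) = -0.04079
  0.189·ln(0.189/0.570) = -0.20864
D(P‖Q) = 0.4329 nats.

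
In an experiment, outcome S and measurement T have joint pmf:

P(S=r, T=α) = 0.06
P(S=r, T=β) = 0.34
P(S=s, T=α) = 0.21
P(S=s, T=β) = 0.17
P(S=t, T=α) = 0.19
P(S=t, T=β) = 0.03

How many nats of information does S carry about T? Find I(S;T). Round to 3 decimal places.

0.172 nats

Marginals: p(S) = (0.4000, 0.3800, 0.2200), p(T) = (0.4600, 0.5400).
I(S;T) = Σ p(x,y)·ln[p(x,y)/(p(x)p(y))].
  (r,α): 0.06·ln(0.3261) = -0.0672
  (r,β): 0.34·ln(1.5741) = 0.1542
  (s,α): 0.21·ln(1.2014) = 0.0385
  (s,β): 0.17·ln(0.8285) = -0.0320
  (t,α): 0.19·ln(1.8775) = 0.1197
  (t,β): 0.03·ln(0.2525) = -0.0413
Sum = 0.172 nats.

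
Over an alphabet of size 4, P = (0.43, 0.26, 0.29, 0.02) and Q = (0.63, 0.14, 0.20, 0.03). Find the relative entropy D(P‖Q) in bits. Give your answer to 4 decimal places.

D(P‖Q) = Σ p·log₂(p/q).
  0.43·log₂(0.43/0.63) = -0.23694
  0.26·log₂(0.26/0.14) = 0.23220
  0.29·log₂(0.29/0.20) = 0.15546
  0.02·log₂(0.02/0.03) = -0.01170
D(P‖Q) = 0.1390 bits.

0.1390 bits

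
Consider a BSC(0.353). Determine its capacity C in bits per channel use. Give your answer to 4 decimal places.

Binary symmetric channel: C = 1 − h₂(ε) where h₂ is the binary entropy function.
h₂(0.353) = −0.353·log₂0.353 − 0.647·log₂0.647 = 0.9367.
C = 1 − 0.9367 = 0.0633 bits per channel use.

0.0633 bits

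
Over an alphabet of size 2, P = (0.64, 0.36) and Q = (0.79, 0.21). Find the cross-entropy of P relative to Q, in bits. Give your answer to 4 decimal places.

H(P,Q) = −Σ p·log₂ q.
  −0.64·log₂(0.79) = 0.21765
  −0.36·log₂(0.21) = 0.81055
H(P,Q) = 1.0282 bits.

1.0282 bits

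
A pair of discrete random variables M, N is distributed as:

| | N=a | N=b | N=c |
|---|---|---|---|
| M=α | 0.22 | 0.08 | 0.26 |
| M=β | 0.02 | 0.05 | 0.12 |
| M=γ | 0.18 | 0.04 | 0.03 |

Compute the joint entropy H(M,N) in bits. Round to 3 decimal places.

2.756 bits

H(M,N) = −Σ p(x,y)·log₂ p(x,y) over all 9 cells.
  cell (α,a): −0.22·log₂0.22 = 0.4806
  cell (α,b): −0.08·log₂0.08 = 0.2915
  cell (α,c): −0.26·log₂0.26 = 0.5053
  cell (β,a): −0.02·log₂0.02 = 0.1129
  cell (β,b): −0.05·log₂0.05 = 0.2161
  cell (β,c): −0.12·log₂0.12 = 0.3671
  cell (γ,a): −0.18·log₂0.18 = 0.4453
  cell (γ,b): −0.04·log₂0.04 = 0.1858
  cell (γ,c): −0.03·log₂0.03 = 0.1518
Sum = 2.756 bits.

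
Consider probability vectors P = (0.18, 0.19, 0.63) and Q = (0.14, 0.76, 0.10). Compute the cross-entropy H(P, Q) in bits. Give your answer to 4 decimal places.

H(P,Q) = −Σ p·log₂ q.
  −0.18·log₂(0.14) = 0.51057
  −0.19·log₂(0.76) = 0.07523
  −0.63·log₂(0.10) = 2.09281
H(P,Q) = 2.6786 bits.

2.6786 bits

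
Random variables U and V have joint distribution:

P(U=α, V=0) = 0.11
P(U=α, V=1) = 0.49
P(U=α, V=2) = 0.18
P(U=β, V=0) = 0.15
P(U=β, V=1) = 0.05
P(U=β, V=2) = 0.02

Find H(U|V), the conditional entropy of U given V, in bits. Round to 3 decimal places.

Marginals: p(U) = (0.7800, 0.2200), p(V) = (0.2600, 0.5400, 0.2000).
H(U|V) = Σ p(V) · H(U|V=·).
  V=0: p=0.2600, H(U|V=0) = 0.9829
  V=1: p=0.5400, H(U|V=1) = 0.4451
  V=2: p=0.2000, H(U|V=2) = 0.4690
Weighted sum = 0.590 bits.

0.590 bits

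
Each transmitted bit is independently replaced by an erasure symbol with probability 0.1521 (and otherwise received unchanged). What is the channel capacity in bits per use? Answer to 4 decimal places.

0.8479 bits

Binary erasure channel: capacity C = 1 − ε.
C = 1 − 0.1521 = 0.8479 bits per channel use.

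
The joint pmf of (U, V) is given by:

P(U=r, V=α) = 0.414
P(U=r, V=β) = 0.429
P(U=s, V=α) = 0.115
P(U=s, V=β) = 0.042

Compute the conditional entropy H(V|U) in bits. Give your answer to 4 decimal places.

0.9744 bits

Marginals: p(U) = (0.8430, 0.1570), p(V) = (0.5290, 0.4710).
H(V|U) = Σ p(U) · H(V|U=·).
  U=r: p=0.8430, H(V|U=r) = 0.9998
  U=s: p=0.1570, H(V|U=s) = 0.8379
Weighted sum = 0.9744 bits.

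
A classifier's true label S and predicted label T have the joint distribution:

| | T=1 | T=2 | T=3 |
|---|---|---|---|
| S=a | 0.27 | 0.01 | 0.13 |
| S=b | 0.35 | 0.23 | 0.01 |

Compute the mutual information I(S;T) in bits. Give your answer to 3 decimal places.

Marginals: p(S) = (0.4100, 0.5900), p(T) = (0.6200, 0.2400, 0.1400).
I(S;T) = Σ p(x,y)·log₂[p(x,y)/(p(x)p(y))].
  (a,1): 0.27·log₂(1.0622) = 0.0235
  (a,2): 0.01·log₂(0.1016) = -0.0330
  (a,3): 0.13·log₂(2.2648) = 0.1533
  (b,1): 0.35·log₂(0.9568) = -0.0223
  (b,2): 0.23·log₂(1.6243) = 0.1610
  (b,3): 0.01·log₂(0.1211) = -0.0305
Sum = 0.252 bits.

0.252 bits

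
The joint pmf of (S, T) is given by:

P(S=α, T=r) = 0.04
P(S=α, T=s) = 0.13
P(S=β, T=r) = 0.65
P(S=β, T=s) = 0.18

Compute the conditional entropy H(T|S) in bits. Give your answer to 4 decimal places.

0.7600 bits

Chain rule: H(T|S) = H(S,T) − H(S).
Marginals: p(S) = (0.1700, 0.8300), p(T) = (0.6900, 0.3100).
H(S,T) = 1.4177 bits; H(S) = 0.6577 bits.
H(T|S) = 1.4177 − 0.6577 = 0.7600 bits.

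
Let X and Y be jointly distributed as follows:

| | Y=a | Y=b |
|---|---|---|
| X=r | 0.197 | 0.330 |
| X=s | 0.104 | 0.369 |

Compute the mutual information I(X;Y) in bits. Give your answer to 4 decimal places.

0.0205 bits

Marginals: p(X) = (0.5270, 0.4730), p(Y) = (0.3010, 0.6990).
I(X;Y) = H(X) + H(Y) − H(X,Y).
H(X) = 0.9979, H(Y) = 0.8825, H(X,Y) = 1.8599.
I(X;Y) = 0.9979 + 0.8825 − 1.8599 = 0.0205 bits.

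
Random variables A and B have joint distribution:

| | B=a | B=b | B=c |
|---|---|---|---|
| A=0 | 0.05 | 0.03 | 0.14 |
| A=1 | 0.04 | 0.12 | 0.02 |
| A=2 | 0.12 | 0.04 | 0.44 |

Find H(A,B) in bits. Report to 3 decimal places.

2.505 bits

H(A,B) = −Σ p(x,y)·log₂ p(x,y) over all 9 cells.
  cell (0,a): −0.05·log₂0.05 = 0.2161
  cell (0,b): −0.03·log₂0.03 = 0.1518
  cell (0,c): −0.14·log₂0.14 = 0.3971
  cell (1,a): −0.04·log₂0.04 = 0.1858
  cell (1,b): −0.12·log₂0.12 = 0.3671
  cell (1,c): −0.02·log₂0.02 = 0.1129
  cell (2,a): −0.12·log₂0.12 = 0.3671
  cell (2,b): −0.04·log₂0.04 = 0.1858
  cell (2,c): −0.44·log₂0.44 = 0.5211
Sum = 2.505 bits.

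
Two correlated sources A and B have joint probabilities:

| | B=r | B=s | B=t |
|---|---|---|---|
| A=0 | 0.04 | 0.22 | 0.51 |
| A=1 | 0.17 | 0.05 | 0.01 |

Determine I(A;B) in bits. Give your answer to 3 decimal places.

Marginals: p(A) = (0.7700, 0.2300), p(B) = (0.2100, 0.2700, 0.5200).
I(A;B) = Σ p(x,y)·log₂[p(x,y)/(p(x)p(y))].
  (0,r): 0.04·log₂(0.2474) = -0.0806
  (0,s): 0.22·log₂(1.0582) = 0.0180
  (0,t): 0.51·log₂(1.2737) = 0.1780
  (1,r): 0.17·log₂(3.5197) = 0.3086
  (1,s): 0.05·log₂(0.8052) = -0.0156
  (1,t): 0.01·log₂(0.0836) = -0.0358
Sum = 0.373 bits.

0.373 bits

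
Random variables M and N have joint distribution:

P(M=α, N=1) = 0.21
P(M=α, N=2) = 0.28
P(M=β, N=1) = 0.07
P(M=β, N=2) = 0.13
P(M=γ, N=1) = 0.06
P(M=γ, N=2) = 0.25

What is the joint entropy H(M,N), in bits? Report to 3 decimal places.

2.382 bits

H(M,N) = −Σ p(x,y)·log₂ p(x,y) over all 6 cells.
  cell (α,1): −0.21·log₂0.21 = 0.4728
  cell (α,2): −0.28·log₂0.28 = 0.5142
  cell (β,1): −0.07·log₂0.07 = 0.2686
  cell (β,2): −0.13·log₂0.13 = 0.3826
  cell (γ,1): −0.06·log₂0.06 = 0.2435
  cell (γ,2): −0.25·log₂0.25 = 0.5000
Sum = 2.382 bits.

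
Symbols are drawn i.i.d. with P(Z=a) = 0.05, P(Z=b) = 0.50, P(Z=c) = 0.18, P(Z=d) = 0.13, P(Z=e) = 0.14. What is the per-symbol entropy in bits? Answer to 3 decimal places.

H(Z) = −Σ p·log₂ p.
  −(0.05)·log₂(0.05) = 0.2161
  −(0.50)·log₂(0.50) = 0.5000
  −(0.18)·log₂(0.18) = 0.4453
  −(0.13)·log₂(0.13) = 0.3826
  −(0.14)·log₂(0.14) = 0.3971
Sum: 0.2161 + 0.5000 + 0.4453 + 0.3826 + 0.3971 = 1.941 bits.

1.941 bits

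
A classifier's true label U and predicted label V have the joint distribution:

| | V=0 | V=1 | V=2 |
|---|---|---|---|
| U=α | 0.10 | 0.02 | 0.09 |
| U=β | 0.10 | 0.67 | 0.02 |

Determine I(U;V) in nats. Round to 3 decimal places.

0.233 nats

Marginals: p(U) = (0.2100, 0.7900), p(V) = (0.2000, 0.6900, 0.1100).
I(U;V) = Σ p(x,y)·ln[p(x,y)/(p(x)p(y))].
  (α,0): 0.10·ln(2.3810) = 0.0868
  (α,1): 0.02·ln(0.1380) = -0.0396
  (α,2): 0.09·ln(3.8961) = 0.1224
  (β,0): 0.10·ln(0.6329) = -0.0457
  (β,1): 0.67·ln(1.2291) = 0.1382
  (β,2): 0.02·ln(0.2301) = -0.0294
Sum = 0.233 nats.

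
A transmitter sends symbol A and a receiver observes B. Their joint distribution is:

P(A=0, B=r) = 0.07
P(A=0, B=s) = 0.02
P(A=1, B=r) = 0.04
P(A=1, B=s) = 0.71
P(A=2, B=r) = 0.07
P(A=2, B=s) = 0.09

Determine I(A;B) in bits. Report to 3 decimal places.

Marginals: p(A) = (0.0900, 0.7500, 0.1600), p(B) = (0.1800, 0.8200).
I(A;B) = H(A) + H(B) − H(A,B).
H(A) = 1.0469, H(B) = 0.6801, H(A,B) = 1.4992.
I(A;B) = 1.0469 + 0.6801 − 1.4992 = 0.228 bits.

0.228 bits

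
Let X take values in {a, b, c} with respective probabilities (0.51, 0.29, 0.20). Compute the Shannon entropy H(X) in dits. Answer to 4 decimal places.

H(X) = −Σ p·log₁₀ p.
  −(0.51)·log₁₀(0.51) = 0.14914
  −(0.29)·log₁₀(0.29) = 0.15590
  −(0.20)·log₁₀(0.20) = 0.13979
Sum: 0.14914 + 0.15590 + 0.13979 = 0.4448 dits.

0.4448 dits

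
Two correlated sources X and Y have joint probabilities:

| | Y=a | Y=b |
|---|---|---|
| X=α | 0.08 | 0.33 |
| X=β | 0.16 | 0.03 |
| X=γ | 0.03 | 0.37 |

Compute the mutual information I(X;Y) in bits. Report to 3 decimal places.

0.276 bits

Marginals: p(X) = (0.4100, 0.1900, 0.4000), p(Y) = (0.2700, 0.7300).
I(X;Y) = H(X) + H(Y) − H(X,Y).
H(X) = 1.5114, H(Y) = 0.8415, H(X,Y) = 2.0766.
I(X;Y) = 1.5114 + 0.8415 − 2.0766 = 0.276 bits.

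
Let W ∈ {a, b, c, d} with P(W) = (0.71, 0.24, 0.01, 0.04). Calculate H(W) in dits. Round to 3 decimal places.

0.330 dits

H(W) = −Σ p·log₁₀ p.
  −(0.71)·log₁₀(0.71) = 0.1056
  −(0.24)·log₁₀(0.24) = 0.1487
  −(0.01)·log₁₀(0.01) = 0.0200
  −(0.04)·log₁₀(0.04) = 0.0559
Sum: 0.1056 + 0.1487 + 0.0200 + 0.0559 = 0.330 dits.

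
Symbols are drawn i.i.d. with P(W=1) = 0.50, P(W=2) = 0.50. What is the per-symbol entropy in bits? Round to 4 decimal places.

1.0000 bits

H(W) = −Σ p·log₂ p.
  −(0.50)·log₂(0.50) = 0.50000
  −(0.50)·log₂(0.50) = 0.50000
Sum: 0.50000 + 0.50000 = 1.0000 bits.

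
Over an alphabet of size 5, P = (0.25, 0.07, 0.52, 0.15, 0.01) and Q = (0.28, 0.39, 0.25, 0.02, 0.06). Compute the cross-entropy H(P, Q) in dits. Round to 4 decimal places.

H(P,Q) = −Σ p·log₁₀ q.
  −0.25·log₁₀(0.28) = 0.13821
  −0.07·log₁₀(0.39) = 0.02863
  −0.52·log₁₀(0.25) = 0.31307
  −0.15·log₁₀(0.02) = 0.25485
  −0.01·log₁₀(0.06) = 0.01222
H(P,Q) = 0.7470 dits.

0.7470 dits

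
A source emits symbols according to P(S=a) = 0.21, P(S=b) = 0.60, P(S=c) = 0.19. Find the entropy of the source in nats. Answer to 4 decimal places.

0.9498 nats

H(S) = −Σ p·ln p.
  −(0.21)·ln(0.21) = 0.32774
  −(0.60)·ln(0.60) = 0.30650
  −(0.19)·ln(0.19) = 0.31554
Sum: 0.32774 + 0.30650 + 0.31554 = 0.9498 nats.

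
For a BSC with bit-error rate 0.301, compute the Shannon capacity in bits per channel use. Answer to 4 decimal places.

0.1175 bits

Binary symmetric channel: C = 1 − h₂(ε) where h₂ is the binary entropy function.
h₂(0.301) = −0.301·log₂0.301 − 0.699·log₂0.699 = 0.8825.
C = 1 − 0.8825 = 0.1175 bits per channel use.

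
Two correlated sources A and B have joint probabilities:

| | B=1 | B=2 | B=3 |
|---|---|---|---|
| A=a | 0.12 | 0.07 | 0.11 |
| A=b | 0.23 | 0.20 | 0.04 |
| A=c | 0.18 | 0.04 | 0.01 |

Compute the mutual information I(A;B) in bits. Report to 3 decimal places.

0.132 bits

Marginals: p(A) = (0.3000, 0.4700, 0.2300), p(B) = (0.5300, 0.3100, 0.1600).
I(A;B) = H(A) + H(B) − H(A,B).
H(A) = 1.5207, H(B) = 1.4323, H(A,B) = 2.8212.
I(A;B) = 1.5207 + 1.4323 − 2.8212 = 0.132 bits.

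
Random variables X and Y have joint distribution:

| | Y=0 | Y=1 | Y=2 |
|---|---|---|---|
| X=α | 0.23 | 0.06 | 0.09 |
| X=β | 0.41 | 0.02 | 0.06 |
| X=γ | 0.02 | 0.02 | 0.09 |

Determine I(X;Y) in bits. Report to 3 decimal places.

0.173 bits

Marginals: p(X) = (0.3800, 0.4900, 0.1300), p(Y) = (0.6600, 0.1000, 0.2400).
I(X;Y) = H(X) + H(Y) − H(X,Y).
H(X) = 1.4174, H(Y) = 1.2220, H(X,Y) = 2.4661.
I(X;Y) = 1.4174 + 1.2220 − 2.4661 = 0.173 bits.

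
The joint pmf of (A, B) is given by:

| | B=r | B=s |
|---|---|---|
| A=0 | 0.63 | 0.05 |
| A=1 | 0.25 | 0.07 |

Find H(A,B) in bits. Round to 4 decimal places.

1.4046 bits

H(A,B) = −Σ p(x,y)·log₂ p(x,y) over all 4 cells.
  cell (0,r): −0.63·log₂0.63 = 0.41994
  cell (0,s): −0.05·log₂0.05 = 0.21610
  cell (1,r): −0.25·log₂0.25 = 0.50000
  cell (1,s): −0.07·log₂0.07 = 0.26856
Sum = 1.4046 bits.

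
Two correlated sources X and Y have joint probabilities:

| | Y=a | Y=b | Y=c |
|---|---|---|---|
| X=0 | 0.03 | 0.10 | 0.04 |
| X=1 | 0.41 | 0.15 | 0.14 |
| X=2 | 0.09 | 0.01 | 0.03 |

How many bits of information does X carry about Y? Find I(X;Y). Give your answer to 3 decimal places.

Marginals: p(X) = (0.1700, 0.7000, 0.1300), p(Y) = (0.5300, 0.2600, 0.2100).
I(X;Y) = H(X) + H(Y) − H(X,Y).
H(X) = 1.1774, H(Y) = 1.4636, H(X,Y) = 2.5356.
I(X;Y) = 1.1774 + 1.4636 − 2.5356 = 0.105 bits.

0.105 bits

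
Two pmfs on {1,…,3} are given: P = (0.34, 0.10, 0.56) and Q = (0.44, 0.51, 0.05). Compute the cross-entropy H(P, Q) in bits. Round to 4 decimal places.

H(P,Q) = −Σ p·log₂ q.
  −0.34·log₂(0.44) = 0.40270
  −0.10·log₂(0.51) = 0.09714
  −0.56·log₂(0.05) = 2.42028
H(P,Q) = 2.9201 bits.

2.9201 bits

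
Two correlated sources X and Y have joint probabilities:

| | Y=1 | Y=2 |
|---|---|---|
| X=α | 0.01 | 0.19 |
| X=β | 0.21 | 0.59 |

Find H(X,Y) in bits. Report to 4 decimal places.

1.4436 bits

H(X,Y) = −Σ p(x,y)·log₂ p(x,y) over all 4 cells.
  cell (α,1): −0.01·log₂0.01 = 0.06644
  cell (α,2): −0.19·log₂0.19 = 0.45523
  cell (β,1): −0.21·log₂0.21 = 0.47282
  cell (β,2): −0.59·log₂0.59 = 0.44912
Sum = 1.4436 bits.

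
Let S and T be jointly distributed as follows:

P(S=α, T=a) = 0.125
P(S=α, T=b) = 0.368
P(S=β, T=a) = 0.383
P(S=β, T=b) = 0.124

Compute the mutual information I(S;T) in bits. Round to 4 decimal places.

0.1902 bits

Marginals: p(S) = (0.4930, 0.5070), p(T) = (0.5080, 0.4920).
I(S;T) = Σ p(x,y)·log₂[p(x,y)/(p(x)p(y))].
  (α,a): 0.125·log₂(0.4991) = -0.12532
  (α,b): 0.368·log₂(1.5172) = 0.22131
  (β,a): 0.383·log₂(1.4871) = 0.21925
  (β,b): 0.124·log₂(0.4971) = -0.12504
Sum = 0.1902 bits.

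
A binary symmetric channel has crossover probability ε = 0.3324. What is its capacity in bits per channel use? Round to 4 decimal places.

0.0826 bits

Binary symmetric channel: C = 1 − h₂(ε) where h₂ is the binary entropy function.
h₂(0.3324) = −0.3324·log₂0.3324 − 0.6676·log₂0.6676 = 0.9174.
C = 1 − 0.9174 = 0.0826 bits per channel use.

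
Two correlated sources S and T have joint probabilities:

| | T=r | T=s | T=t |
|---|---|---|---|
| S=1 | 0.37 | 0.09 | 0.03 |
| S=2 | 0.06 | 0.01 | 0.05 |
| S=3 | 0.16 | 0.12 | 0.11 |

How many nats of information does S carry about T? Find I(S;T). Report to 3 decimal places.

Marginals: p(S) = (0.4900, 0.1200, 0.3900), p(T) = (0.5900, 0.2200, 0.1900).
I(S;T) = H(S) + H(T) − H(S,T).
H(S) = 0.9712, H(T) = 0.9600, H(S,T) = 1.8449.
I(S;T) = 0.9712 + 0.9600 − 1.8449 = 0.086 nats.

0.086 nats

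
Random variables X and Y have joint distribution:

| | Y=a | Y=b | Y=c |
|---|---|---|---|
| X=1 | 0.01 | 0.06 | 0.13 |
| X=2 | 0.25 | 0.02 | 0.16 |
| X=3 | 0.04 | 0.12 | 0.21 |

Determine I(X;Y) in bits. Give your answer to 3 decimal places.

0.250 bits

Marginals: p(X) = (0.2000, 0.4300, 0.3700), p(Y) = (0.3000, 0.2000, 0.5000).
I(X;Y) = Σ p(x,y)·log₂[p(x,y)/(p(x)p(y))].
  (1,a): 0.01·log₂(0.1667) = -0.0258
  (1,b): 0.06·log₂(1.5000) = 0.0351
  (1,c): 0.13·log₂(1.3000) = 0.0492
  (2,a): 0.25·log₂(1.9380) = 0.2386
  (2,b): 0.02·log₂(0.2326) = -0.0421
  (2,c): 0.16·log₂(0.7442) = -0.0682
  (3,a): 0.04·log₂(0.3604) = -0.0589
  (3,b): 0.12·log₂(1.6216) = 0.0837
  (3,c): 0.21·log₂(1.1351) = 0.0384
Sum = 0.250 bits.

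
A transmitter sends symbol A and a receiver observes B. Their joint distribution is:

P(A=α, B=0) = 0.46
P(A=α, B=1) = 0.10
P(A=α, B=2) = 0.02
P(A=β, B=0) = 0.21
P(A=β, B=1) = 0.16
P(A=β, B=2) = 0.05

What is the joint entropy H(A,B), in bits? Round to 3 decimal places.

H(A,B) = −Σ p(x,y)·log₂ p(x,y) over all 6 cells.
  cell (α,0): −0.46·log₂0.46 = 0.5153
  cell (α,1): −0.10·log₂0.10 = 0.3322
  cell (α,2): −0.02·log₂0.02 = 0.1129
  cell (β,0): −0.21·log₂0.21 = 0.4728
  cell (β,1): −0.16·log₂0.16 = 0.4230
  cell (β,2): −0.05·log₂0.05 = 0.2161
Sum = 2.072 bits.

2.072 bits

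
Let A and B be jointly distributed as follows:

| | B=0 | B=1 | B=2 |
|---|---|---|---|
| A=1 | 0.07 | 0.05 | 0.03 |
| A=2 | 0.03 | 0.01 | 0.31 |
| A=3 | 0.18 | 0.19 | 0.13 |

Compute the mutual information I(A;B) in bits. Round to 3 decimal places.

Marginals: p(A) = (0.1500, 0.3500, 0.5000), p(B) = (0.2800, 0.2500, 0.4700).
I(A;B) = Σ p(x,y)·log₂[p(x,y)/(p(x)p(y))].
  (1,0): 0.07·log₂(1.6667) = 0.0516
  (1,1): 0.05·log₂(1.3333) = 0.0208
  (1,2): 0.03·log₂(0.4255) = -0.0370
  (2,0): 0.03·log₂(0.3061) = -0.0512
  (2,1): 0.01·log₂(0.1143) = -0.0313
  (2,2): 0.31·log₂(1.8845) = 0.2834
  (3,0): 0.18·log₂(1.2857) = 0.0653
  (3,1): 0.19·log₂(1.5200) = 0.1148
  (3,2): 0.13·log₂(0.5532) = -0.1110
Sum = 0.305 bits.

0.305 bits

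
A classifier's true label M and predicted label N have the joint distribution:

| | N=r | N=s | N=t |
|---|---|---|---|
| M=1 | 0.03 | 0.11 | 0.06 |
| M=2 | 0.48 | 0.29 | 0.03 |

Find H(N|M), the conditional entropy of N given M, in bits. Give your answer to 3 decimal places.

1.202 bits

Chain rule: H(N|M) = H(M,N) − H(M).
Marginals: p(M) = (0.2000, 0.8000), p(N) = (0.5100, 0.4000, 0.0900).
H(M,N) = 1.9235 bits; H(M) = 0.7219 bits.
H(N|M) = 1.9235 − 0.7219 = 1.202 bits.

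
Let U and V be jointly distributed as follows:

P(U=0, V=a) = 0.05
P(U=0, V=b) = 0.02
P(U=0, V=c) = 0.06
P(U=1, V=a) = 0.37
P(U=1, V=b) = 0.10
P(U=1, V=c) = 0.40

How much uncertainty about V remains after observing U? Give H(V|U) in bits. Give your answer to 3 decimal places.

1.407 bits

Chain rule: H(V|U) = H(U,V) − H(U).
Marginals: p(U) = (0.1300, 0.8700), p(V) = (0.4200, 0.1200, 0.4600).
H(U,V) = 1.9642 bits; H(U) = 0.5574 bits.
H(V|U) = 1.9642 − 0.5574 = 1.407 bits.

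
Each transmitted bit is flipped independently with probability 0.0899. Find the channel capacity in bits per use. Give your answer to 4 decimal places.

0.5639 bits

Binary symmetric channel: C = 1 − h₂(ε) where h₂ is the binary entropy function.
h₂(0.0899) = −0.0899·log₂0.0899 − 0.9101·log₂0.9101 = 0.4361.
C = 1 − 0.4361 = 0.5639 bits per channel use.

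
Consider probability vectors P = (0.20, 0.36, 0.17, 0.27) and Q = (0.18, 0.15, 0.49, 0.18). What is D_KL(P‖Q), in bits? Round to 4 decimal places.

D(P‖Q) = Σ p·log₂(p/q).
  0.20·log₂(0.20/0.18) = 0.03040
  0.36·log₂(0.36/0.15) = 0.45469
  0.17·log₂(0.17/0.49) = -0.25963
  0.27·log₂(0.27/0.18) = 0.15794
D(P‖Q) = 0.3834 bits.

0.3834 bits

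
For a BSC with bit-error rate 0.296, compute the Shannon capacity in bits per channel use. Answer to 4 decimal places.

Binary symmetric channel: C = 1 − h₂(ε) where h₂ is the binary entropy function.
h₂(0.296) = −0.296·log₂0.296 − 0.704·log₂0.704 = 0.8763.
C = 1 − 0.8763 = 0.1237 bits per channel use.

0.1237 bits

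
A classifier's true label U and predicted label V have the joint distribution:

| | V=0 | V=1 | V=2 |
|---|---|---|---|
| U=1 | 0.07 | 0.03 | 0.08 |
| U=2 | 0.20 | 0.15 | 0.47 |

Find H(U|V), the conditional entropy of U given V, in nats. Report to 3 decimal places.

Chain rule: H(U|V) = H(U,V) − H(V).
Marginals: p(U) = (0.1800, 0.8200), p(V) = (0.2700, 0.1800, 0.5500).
H(U,V) = 1.4547 nats; H(V) = 0.9910 nats.
H(U|V) = 1.4547 − 0.9910 = 0.464 nats.

0.464 nats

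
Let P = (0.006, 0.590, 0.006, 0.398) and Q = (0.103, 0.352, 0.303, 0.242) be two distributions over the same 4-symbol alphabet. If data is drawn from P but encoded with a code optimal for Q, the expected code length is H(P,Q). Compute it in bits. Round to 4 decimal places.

H(P,Q) = −Σ p·log₂ q.
  −0.006·log₂(0.103) = 0.01968
  −0.590·log₂(0.352) = 0.88875
  −0.006·log₂(0.303) = 0.01034
  −0.398·log₂(0.242) = 0.81467
H(P,Q) = 1.7334 bits.

1.7334 bits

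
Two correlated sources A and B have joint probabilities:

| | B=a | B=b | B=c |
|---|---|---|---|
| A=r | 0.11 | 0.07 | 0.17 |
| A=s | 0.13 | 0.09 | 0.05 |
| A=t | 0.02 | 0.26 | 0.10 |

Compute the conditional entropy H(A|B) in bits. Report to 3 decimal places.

1.358 bits

Marginals: p(A) = (0.3500, 0.2700, 0.3800), p(B) = (0.2600, 0.4200, 0.3200).
H(A|B) = Σ p(B) · H(A|B=·).
  B=a: p=0.2600, H(A|B=a) = 1.3097
  B=b: p=0.4200, H(A|B=b) = 1.3354
  B=c: p=0.3200, H(A|B=c) = 1.4276
Weighted sum = 1.358 bits.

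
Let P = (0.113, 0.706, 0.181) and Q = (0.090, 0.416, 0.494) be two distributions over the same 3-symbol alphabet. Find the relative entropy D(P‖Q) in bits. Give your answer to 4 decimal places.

D(P‖Q) = Σ p·log₂(p/q).
  0.113·log₂(0.113/0.090) = 0.03710
  0.706·log₂(0.706/0.416) = 0.53874
  0.181·log₂(0.181/0.494) = -0.26218
D(P‖Q) = 0.3137 bits.

0.3137 bits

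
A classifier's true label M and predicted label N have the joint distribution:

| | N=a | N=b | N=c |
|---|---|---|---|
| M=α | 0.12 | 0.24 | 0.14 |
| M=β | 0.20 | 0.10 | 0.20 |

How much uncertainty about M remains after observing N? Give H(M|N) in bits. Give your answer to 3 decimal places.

0.935 bits

Marginals: p(M) = (0.5000, 0.5000), p(N) = (0.3200, 0.3400, 0.3400).
H(M|N) = Σ p(N) · H(M|N=·).
  N=a: p=0.3200, H(M|N=a) = 0.9544
  N=b: p=0.3400, H(M|N=b) = 0.8740
  N=c: p=0.3400, H(M|N=c) = 0.9774
Weighted sum = 0.935 bits.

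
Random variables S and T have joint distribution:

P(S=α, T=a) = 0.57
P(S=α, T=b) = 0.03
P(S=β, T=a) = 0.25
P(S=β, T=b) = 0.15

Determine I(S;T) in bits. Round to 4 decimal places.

Marginals: p(S) = (0.6000, 0.4000), p(T) = (0.8200, 0.1800).
I(S;T) = Σ p(x,y)·log₂[p(x,y)/(p(x)p(y))].
  (α,a): 0.57·log₂(1.1585) = 0.12101
  (α,b): 0.03·log₂(0.2778) = -0.05544
  (β,a): 0.25·log₂(0.7622) = -0.09794
  (β,b): 0.15·log₂(2.0833) = 0.15883
Sum = 0.1265 bits.

0.1265 bits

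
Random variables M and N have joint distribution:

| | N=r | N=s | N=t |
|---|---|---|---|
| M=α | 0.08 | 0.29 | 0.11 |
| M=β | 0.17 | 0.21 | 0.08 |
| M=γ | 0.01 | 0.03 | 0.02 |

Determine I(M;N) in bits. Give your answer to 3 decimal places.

0.041 bits

Marginals: p(M) = (0.4800, 0.4600, 0.0600), p(N) = (0.2600, 0.5300, 0.2100).
I(M;N) = H(M) + H(N) − H(M,N).
H(M) = 1.2671, H(N) = 1.4636, H(M,N) = 2.6897.
I(M;N) = 1.2671 + 1.4636 − 2.6897 = 0.041 bits.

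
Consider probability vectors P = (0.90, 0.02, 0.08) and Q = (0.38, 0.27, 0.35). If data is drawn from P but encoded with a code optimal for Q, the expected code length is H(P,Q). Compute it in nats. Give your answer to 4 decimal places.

H(P,Q) = −Σ p·ln q.
  −0.90·ln(0.38) = 0.87083
  −0.02·ln(0.27) = 0.02619
  −0.08·ln(0.35) = 0.08399
H(P,Q) = 0.9810 nats.

0.9810 nats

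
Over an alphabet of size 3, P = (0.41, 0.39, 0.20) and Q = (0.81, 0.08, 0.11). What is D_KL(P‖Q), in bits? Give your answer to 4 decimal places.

0.6611 bits

D(P‖Q) = Σ p·log₂(p/q).
  0.41·log₂(0.41/0.81) = -0.40274
  0.39·log₂(0.39/0.08) = 0.89131
  0.20·log₂(0.20/0.11) = 0.17250
D(P‖Q) = 0.6611 bits.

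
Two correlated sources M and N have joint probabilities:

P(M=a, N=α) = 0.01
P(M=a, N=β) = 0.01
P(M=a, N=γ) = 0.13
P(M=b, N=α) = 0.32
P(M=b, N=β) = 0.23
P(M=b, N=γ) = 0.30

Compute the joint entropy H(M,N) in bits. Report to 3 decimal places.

H(M,N) = −Σ p(x,y)·log₂ p(x,y) over all 6 cells.
  cell (a,α): −0.01·log₂0.01 = 0.0664
  cell (a,β): −0.01·log₂0.01 = 0.0664
  cell (a,γ): −0.13·log₂0.13 = 0.3826
  cell (b,α): −0.32·log₂0.32 = 0.5260
  cell (b,β): −0.23·log₂0.23 = 0.4877
  cell (b,γ): −0.30·log₂0.30 = 0.5211
Sum = 2.050 bits.

2.050 bits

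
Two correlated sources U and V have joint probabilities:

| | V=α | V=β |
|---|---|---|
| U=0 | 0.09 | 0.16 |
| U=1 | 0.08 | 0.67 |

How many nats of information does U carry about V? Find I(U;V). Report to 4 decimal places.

0.0379 nats

Marginals: p(U) = (0.2500, 0.7500), p(V) = (0.1700, 0.8300).
I(U;V) = H(U) + H(V) − H(U,V).
H(U) = 0.5623, H(V) = 0.4559, H(U,V) = 0.9803.
I(U;V) = 0.5623 + 0.4559 − 0.9803 = 0.0379 nats.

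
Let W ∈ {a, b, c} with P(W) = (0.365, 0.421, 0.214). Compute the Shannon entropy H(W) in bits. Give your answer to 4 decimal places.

1.5322 bits

H(W) = −Σ p·log₂ p.
  −(0.365)·log₂(0.365) = 0.53072
  −(0.421)·log₂(0.421) = 0.52545
  −(0.214)·log₂(0.214) = 0.47600
Sum: 0.53072 + 0.52545 + 0.47600 = 1.5322 bits.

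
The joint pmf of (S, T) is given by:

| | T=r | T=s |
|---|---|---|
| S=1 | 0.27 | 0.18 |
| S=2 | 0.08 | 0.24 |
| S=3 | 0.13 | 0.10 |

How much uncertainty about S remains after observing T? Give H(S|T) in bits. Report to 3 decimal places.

1.457 bits

Chain rule: H(S|T) = H(S,T) − H(T).
Marginals: p(S) = (0.4500, 0.3200, 0.2300), p(T) = (0.4800, 0.5200).
H(S,T) = 2.4558 bits; H(T) = 0.9988 bits.
H(S|T) = 2.4558 − 0.9988 = 1.457 bits.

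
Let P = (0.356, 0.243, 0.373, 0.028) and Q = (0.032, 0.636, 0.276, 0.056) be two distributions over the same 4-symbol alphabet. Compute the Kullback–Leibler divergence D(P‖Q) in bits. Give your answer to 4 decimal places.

D(P‖Q) = Σ p·log₂(p/q).
  0.356·log₂(0.356/0.032) = 1.23736
  0.243·log₂(0.243/0.636) = -0.33730
  0.373·log₂(0.373/0.276) = 0.16207
  0.028·log₂(0.028/0.056) = -0.02800
D(P‖Q) = 1.0341 bits.

1.0341 bits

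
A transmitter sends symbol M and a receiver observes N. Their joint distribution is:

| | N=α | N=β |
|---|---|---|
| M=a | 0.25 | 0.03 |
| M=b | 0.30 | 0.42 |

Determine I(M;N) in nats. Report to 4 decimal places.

Marginals: p(M) = (0.2800, 0.7200), p(N) = (0.5500, 0.4500).
I(M;N) = H(M) + H(N) − H(M,N).
H(M) = 0.5930, H(N) = 0.6881, H(M,N) = 1.1773.
I(M;N) = 0.5930 + 0.6881 − 1.1773 = 0.1038 nats.

0.1038 nats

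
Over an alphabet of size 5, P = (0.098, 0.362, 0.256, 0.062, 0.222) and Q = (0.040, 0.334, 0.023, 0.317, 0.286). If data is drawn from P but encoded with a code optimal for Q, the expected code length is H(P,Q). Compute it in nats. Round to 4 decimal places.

H(P,Q) = −Σ p·ln q.
  −0.098·ln(0.040) = 0.31545
  −0.362·ln(0.334) = 0.39697
  −0.256·ln(0.023) = 0.96570
  −0.062·ln(0.317) = 0.07123
  −0.222·ln(0.286) = 0.27789
H(P,Q) = 2.0272 nats.

2.0272 nats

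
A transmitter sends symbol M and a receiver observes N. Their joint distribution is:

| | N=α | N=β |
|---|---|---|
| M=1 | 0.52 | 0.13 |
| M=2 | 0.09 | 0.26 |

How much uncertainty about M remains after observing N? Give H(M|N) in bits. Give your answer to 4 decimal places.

Marginals: p(M) = (0.6500, 0.3500), p(N) = (0.6100, 0.3900).
H(M|N) = Σ p(N) · H(M|N=·).
  N=α: p=0.6100, H(M|N=α) = 0.6037
  N=β: p=0.3900, H(M|N=β) = 0.9183
Weighted sum = 0.7264 bits.

0.7264 bits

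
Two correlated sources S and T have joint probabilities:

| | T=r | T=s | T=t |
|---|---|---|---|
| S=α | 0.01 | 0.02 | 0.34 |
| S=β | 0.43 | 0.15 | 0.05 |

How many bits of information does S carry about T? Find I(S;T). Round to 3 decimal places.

0.578 bits

Marginals: p(S) = (0.3700, 0.6300), p(T) = (0.4400, 0.1700, 0.3900).
I(S;T) = H(S) + H(T) − H(S,T).
H(S) = 0.9507, H(T) = 1.4855, H(S,T) = 1.8587.
I(S;T) = 0.9507 + 1.4855 − 1.8587 = 0.578 bits.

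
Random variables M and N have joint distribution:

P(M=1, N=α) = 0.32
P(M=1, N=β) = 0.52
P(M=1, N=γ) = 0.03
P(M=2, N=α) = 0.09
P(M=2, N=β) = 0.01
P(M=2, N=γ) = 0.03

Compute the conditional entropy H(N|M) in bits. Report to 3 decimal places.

Marginals: p(M) = (0.8700, 0.1300), p(N) = (0.4100, 0.5300, 0.0600).
H(N|M) = Σ p(M) · H(N|M=·).
  M=1: p=0.8700, H(N|M=1) = 1.1420
  M=2: p=0.1300, H(N|M=2) = 1.1401
Weighted sum = 1.142 bits.

1.142 bits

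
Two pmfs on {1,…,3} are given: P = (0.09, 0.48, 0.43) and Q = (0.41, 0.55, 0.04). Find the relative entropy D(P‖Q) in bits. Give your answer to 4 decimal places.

D(P‖Q) = Σ p·log₂(p/q).
  0.09·log₂(0.09/0.41) = -0.19689
  0.48·log₂(0.48/0.55) = -0.09427
  0.43·log₂(0.43/0.04) = 1.47329
D(P‖Q) = 1.1821 bits.

1.1821 bits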